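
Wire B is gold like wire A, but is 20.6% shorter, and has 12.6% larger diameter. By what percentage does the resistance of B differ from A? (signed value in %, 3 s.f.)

-37.4%

R ∝ L/d², so R_B/R_A = (1 − 20.6/100) × (1 + 12.6/100)⁻²
= 0.794 × 0.7887 = 0.6262
(R_B − R_A)/R_A = 0.6262 − 1 = -37.4%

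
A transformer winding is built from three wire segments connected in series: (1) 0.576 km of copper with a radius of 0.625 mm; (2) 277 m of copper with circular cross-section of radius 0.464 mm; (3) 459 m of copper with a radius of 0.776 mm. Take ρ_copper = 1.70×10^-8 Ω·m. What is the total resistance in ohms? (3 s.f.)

Seg 1: A = πr² = π(6.2500e-04 m)² = 1.227e-06 m²
R_1 = (1.70×10^-8)(576)/(1.227e-06) = 7.979 Ω
Seg 2: A = πr² = π(4.6400e-04 m)² = 6.764e-07 m²
R_2 = (1.70×10^-8)(277)/(6.764e-07) = 6.962 Ω
Seg 3: A = πr² = π(7.7600e-04 m)² = 1.892e-06 m²
R_3 = (1.70×10^-8)(459)/(1.892e-06) = 4.125 Ω
R_total = R_1 + R_2 + R_3 = 19.1 Ω

19.1 Ω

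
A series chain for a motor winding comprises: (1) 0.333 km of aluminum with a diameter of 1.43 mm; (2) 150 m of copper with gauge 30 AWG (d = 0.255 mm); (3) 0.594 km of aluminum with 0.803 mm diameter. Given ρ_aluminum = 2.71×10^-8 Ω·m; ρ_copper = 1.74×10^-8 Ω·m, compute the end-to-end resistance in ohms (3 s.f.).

Seg 1: A = π(d/2)² = π(7.1500e-04 m)² = 1.606e-06 m²
R_1 = (2.71×10^-8)(333)/(1.606e-06) = 5.619 Ω
Seg 2: A = π(0.255/2 mm)² = π(1.2750e-04 m)² = 5.107e-08 m²
R_2 = (1.74×10^-8)(150)/(5.107e-08) = 51.11 Ω
Seg 3: A = π(d/2)² = π(4.0150e-04 m)² = 5.064e-07 m²
R_3 = (2.71×10^-8)(594)/(5.064e-07) = 31.79 Ω
R_total = R_1 + R_2 + R_3 = 88.5 Ω

88.5 Ω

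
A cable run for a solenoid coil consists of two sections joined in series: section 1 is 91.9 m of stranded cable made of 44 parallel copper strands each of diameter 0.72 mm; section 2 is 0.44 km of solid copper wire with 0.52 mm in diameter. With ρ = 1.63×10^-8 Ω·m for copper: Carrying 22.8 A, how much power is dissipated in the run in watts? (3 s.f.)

Section 1: A_strand = π(3.6000e-04)² = 4.072e-07 m²; R₁ = ρL/(N·A_s) = (1.63×10^-8)(91.9)/(44×4.072e-07) = 0.08362 Ω
Section 2: A = π(d/2)² = π(2.6000e-04 m)² = 2.124e-07 m²
R₂ = (1.63×10^-8)(440)/(2.124e-07) = 33.77 Ω
R = R₁ + R₂ = 33.85 Ω
P = I²R = (22.8)² × 33.85 = 17600 W

17600 W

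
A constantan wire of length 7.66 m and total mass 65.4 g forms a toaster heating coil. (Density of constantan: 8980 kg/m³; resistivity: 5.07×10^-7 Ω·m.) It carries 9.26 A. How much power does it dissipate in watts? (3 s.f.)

A = m/(density·L) = 0.0654/(8980×7.66) = 9.5076e-07 m²
R = ρL/A = (5.07×10^-7)(7.66)/(9.5076e-07) = 4.085 Ω
P = I²R = (9.26)² × 4.085 = 350 W

350 W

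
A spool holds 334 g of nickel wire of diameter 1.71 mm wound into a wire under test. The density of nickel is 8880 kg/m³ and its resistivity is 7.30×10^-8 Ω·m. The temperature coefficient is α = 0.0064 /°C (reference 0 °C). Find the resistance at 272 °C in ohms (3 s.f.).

A = π(d/2)² = π(8.5500e-04 m)² = 2.2966e-06 m²
L = m/(density·A) = 0.334/(8880×2.2966e-06) = 16.38 m
R = ρL/A = (7.30×10^-8)(16.38)/(2.2966e-06) = 0.5206 Ω
R(272 °C) = 0.5206 × (1 + 0.0064×272) = 1.43 Ω

1.43 Ω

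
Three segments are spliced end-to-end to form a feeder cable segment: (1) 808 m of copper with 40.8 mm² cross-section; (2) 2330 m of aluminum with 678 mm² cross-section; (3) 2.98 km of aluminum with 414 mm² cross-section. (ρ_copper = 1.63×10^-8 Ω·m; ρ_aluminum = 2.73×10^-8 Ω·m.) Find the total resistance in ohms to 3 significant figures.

0.613 Ω

Seg 1: A = 40.8 mm² = 4.080e-05 m²
R_1 = (1.63×10^-8)(808)/(4.080e-05) = 0.3228 Ω
Seg 2: A = 678 mm² = 6.780e-04 m²
R_2 = (2.73×10^-8)(2330)/(6.780e-04) = 0.09382 Ω
Seg 3: A = 414 mm² = 4.140e-04 m²
R_3 = (2.73×10^-8)(2980)/(4.140e-04) = 0.1965 Ω
R_total = R_1 + R_2 + R_3 = 0.613 Ω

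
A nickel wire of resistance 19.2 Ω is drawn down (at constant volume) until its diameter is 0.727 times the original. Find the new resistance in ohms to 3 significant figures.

Volume constant ⇒ L' = L/r² with r = 0.727. R' = ρL'/A' = ρ(L/r²)/(πr²d₀²/4) = R/r⁴.
R' = 3.58 × 19.2 = 68.7 Ω

68.7 Ω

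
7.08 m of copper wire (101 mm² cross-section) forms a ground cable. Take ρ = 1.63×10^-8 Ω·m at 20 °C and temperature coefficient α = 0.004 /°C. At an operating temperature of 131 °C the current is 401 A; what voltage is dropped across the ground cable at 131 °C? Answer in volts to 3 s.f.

0.662 V

A = 101 mm² = 1.010e-04 m²
R₍20₎ = ρL/A = (1.63×10^-8)(7.08)/(1.010e-04) = 0.001143 Ω
R₍131₎ = R₍20₎(1 + αΔT) = 0.001143 × (1 + 0.004×111) = 0.00165 Ω
V = IR = 401 × 0.00165 = 0.662 V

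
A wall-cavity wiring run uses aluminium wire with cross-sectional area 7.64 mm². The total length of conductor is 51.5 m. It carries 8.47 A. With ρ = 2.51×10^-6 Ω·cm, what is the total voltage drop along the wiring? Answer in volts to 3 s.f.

ρ = 2.51×10^-6 Ω·cm = 2.51×10^-8 Ω·m
A = 7.64 mm² = 7.640e-06 m²
R = ρL/A = (2.51×10^-8)(51.5)/(7.640e-06) = 0.1692 Ω
V = IR = 8.47 × 0.1692 = 1.43 V

1.43 V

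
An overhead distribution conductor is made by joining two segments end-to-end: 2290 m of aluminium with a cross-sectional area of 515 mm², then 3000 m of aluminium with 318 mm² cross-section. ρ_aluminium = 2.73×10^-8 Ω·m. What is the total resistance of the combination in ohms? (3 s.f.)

Segment 1: A = 515 mm² = 5.150e-04 m²
R₁ = ρL/A = (2.73×10^-8)(2290)/(5.150e-04) = 0.1214 Ω
Segment 2: A = 318 mm² = 3.180e-04 m²
R₂ = (2.73×10^-8)(3000)/(3.180e-04) = 0.2575 Ω
R = R₁ + R₂ = 0.379 Ω

0.379 Ω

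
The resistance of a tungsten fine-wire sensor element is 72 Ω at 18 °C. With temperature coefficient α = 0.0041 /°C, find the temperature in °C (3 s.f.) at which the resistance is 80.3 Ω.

46.1 °C

R = R₀(1 + α(T − T₀)) ⇒ T = T₀ + (R/R₀ − 1)/α
T = 18 + (80.3/72 − 1)/0.0041 = 18 + (0.1153)/0.0041 = 46.1 °C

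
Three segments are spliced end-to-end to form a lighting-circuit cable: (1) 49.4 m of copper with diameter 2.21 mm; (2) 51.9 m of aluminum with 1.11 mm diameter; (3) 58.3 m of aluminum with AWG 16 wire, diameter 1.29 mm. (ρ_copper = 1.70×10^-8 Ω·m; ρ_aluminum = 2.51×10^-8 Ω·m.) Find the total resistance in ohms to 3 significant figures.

Seg 1: A = π(d/2)² = π(1.1050e-03 m)² = 3.836e-06 m²
R_1 = (1.70×10^-8)(49.4)/(3.836e-06) = 0.2189 Ω
Seg 2: A = π(d/2)² = π(5.5500e-04 m)² = 9.677e-07 m²
R_2 = (2.51×10^-8)(51.9)/(9.677e-07) = 1.346 Ω
Seg 3: A = π(1.29/2 mm)² = π(6.4500e-04 m)² = 1.307e-06 m²
R_3 = (2.51×10^-8)(58.3)/(1.307e-06) = 1.12 Ω
R_total = R_1 + R_2 + R_3 = 2.68 Ω

2.68 Ω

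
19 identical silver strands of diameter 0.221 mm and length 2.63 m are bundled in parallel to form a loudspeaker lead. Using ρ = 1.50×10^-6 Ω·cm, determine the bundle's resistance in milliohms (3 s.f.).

54.1 mΩ

ρ = 1.50×10^-6 Ω·cm = 1.50×10^-8 Ω·m
A_strand = π(1.1050e-04 m)² = 3.836e-08 m²
R_strand = ρL/A = (1.50×10^-8)(2.63)/(3.836e-08) = 1.028 Ω
R_total = R_strand/N = 1.028/19 = 54.1 mΩ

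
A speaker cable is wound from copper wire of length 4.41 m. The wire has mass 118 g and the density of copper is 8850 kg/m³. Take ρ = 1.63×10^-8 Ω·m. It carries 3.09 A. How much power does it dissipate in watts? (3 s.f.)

0.227 W

A = m/(density·L) = 0.118/(8850×4.41) = 3.0234e-06 m²
R = ρL/A = (1.63×10^-8)(4.41)/(3.0234e-06) = 0.02378 Ω
P = I²R = (3.09)² × 0.02378 = 0.227 W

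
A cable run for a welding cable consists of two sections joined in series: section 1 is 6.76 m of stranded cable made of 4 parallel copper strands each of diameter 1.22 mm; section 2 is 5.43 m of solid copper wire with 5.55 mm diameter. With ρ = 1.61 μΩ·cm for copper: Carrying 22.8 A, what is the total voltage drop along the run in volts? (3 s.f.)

0.613 V

ρ = 1.61 μΩ·cm = 1.61×10^-8 Ω·m
Section 1: A_strand = π(6.1000e-04)² = 1.169e-06 m²; R₁ = ρL/(N·A_s) = (1.61×10^-8)(6.76)/(4×1.169e-06) = 0.02328 Ω
Section 2: A = π(d/2)² = π(2.7750e-03 m)² = 2.419e-05 m²
R₂ = (1.61×10^-8)(5.43)/(2.419e-05) = 0.003614 Ω
R = R₁ + R₂ = 0.02689 Ω
V = IR = 22.8 × 0.02689 = 0.613 V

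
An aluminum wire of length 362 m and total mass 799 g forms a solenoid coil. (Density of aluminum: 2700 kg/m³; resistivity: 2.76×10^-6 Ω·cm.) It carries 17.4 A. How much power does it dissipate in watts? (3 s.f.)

ρ = 2.76×10^-6 Ω·cm = 2.76×10^-8 Ω·m
A = m/(density·L) = 0.799/(2700×362) = 8.1747e-07 m²
R = ρL/A = (2.76×10^-8)(362)/(8.1747e-07) = 12.22 Ω
P = I²R = (17.4)² × 12.22 = 3700 W

3700 W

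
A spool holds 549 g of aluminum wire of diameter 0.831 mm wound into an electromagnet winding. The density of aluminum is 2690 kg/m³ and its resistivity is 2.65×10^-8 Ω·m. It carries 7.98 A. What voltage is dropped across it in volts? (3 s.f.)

A = π(d/2)² = π(4.1550e-04 m)² = 5.4237e-07 m²
L = m/(density·A) = 0.549/(2690×5.4237e-07) = 376.3 m
R = ρL/A = (2.65×10^-8)(376.3)/(5.4237e-07) = 18.39 Ω
V = IR = 7.98 × 18.39 = 147 V

147 V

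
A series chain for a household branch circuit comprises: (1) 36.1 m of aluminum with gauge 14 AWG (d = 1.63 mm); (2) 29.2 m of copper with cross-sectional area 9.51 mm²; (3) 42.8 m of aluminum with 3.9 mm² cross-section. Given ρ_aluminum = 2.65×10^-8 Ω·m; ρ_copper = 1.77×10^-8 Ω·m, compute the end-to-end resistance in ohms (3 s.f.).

Seg 1: A = π(1.63/2 mm)² = π(8.1500e-04 m)² = 2.087e-06 m²
R_1 = (2.65×10^-8)(36.1)/(2.087e-06) = 0.4584 Ω
Seg 2: A = 9.51 mm² = 9.510e-06 m²
R_2 = (1.77×10^-8)(29.2)/(9.510e-06) = 0.05435 Ω
Seg 3: A = 3.9 mm² = 3.900e-06 m²
R_3 = (2.65×10^-8)(42.8)/(3.900e-06) = 0.2908 Ω
R_total = R_1 + R_2 + R_3 = 0.804 Ω

0.804 Ω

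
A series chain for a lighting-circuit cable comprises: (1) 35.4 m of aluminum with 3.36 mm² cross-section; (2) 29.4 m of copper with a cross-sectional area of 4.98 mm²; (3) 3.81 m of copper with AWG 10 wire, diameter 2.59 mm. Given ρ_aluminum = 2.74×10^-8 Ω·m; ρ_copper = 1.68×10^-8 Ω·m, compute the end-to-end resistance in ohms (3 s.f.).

Seg 1: A = 3.36 mm² = 3.360e-06 m²
R_1 = (2.74×10^-8)(35.4)/(3.360e-06) = 0.2887 Ω
Seg 2: A = 4.98 mm² = 4.980e-06 m²
R_2 = (1.68×10^-8)(29.4)/(4.980e-06) = 0.09918 Ω
Seg 3: A = π(2.59/2 mm)² = π(1.2950e-03 m)² = 5.269e-06 m²
R_3 = (1.68×10^-8)(3.81)/(5.269e-06) = 0.01215 Ω
R_total = R_1 + R_2 + R_3 = 0.400 Ω

0.400 Ω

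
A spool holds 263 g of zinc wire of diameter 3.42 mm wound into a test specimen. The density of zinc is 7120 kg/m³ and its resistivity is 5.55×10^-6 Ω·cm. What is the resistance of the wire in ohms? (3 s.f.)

ρ = 5.55×10^-6 Ω·cm = 5.55×10^-8 Ω·m
A = π(d/2)² = π(1.7100e-03 m)² = 9.1863e-06 m²
L = m/(density·A) = 0.263/(7120×9.1863e-06) = 4.021 m
R = ρL/A = (5.55×10^-8)(4.021)/(9.1863e-06) = 0.0243 Ω

0.0243 Ω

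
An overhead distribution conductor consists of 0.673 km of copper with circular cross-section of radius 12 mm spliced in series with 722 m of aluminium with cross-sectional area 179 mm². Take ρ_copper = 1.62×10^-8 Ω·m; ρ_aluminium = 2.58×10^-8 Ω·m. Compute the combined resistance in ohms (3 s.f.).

Segment 1: A = πr² = π(1.2000e-02 m)² = 4.524e-04 m²
R₁ = ρL/A = (1.62×10^-8)(673)/(4.524e-04) = 0.0241 Ω
Segment 2: A = 179 mm² = 1.790e-04 m²
R₂ = (2.58×10^-8)(722)/(1.790e-04) = 0.1041 Ω
R = R₁ + R₂ = 0.128 Ω

0.128 Ω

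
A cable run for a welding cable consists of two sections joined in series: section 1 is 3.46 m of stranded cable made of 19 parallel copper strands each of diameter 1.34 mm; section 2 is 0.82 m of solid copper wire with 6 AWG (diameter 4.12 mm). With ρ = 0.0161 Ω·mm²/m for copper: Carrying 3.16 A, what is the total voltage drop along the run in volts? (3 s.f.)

ρ = 0.0161 Ω·mm²/m = 1.61×10^-8 Ω·m
Section 1: A_strand = π(6.7000e-04)² = 1.410e-06 m²; R₁ = ρL/(N·A_s) = (1.61×10^-8)(3.46)/(19×1.410e-06) = 0.002079 Ω
Section 2: A = π(4.12/2 mm)² = π(2.0600e-03 m)² = 1.333e-05 m²
R₂ = (1.61×10^-8)(0.82)/(1.333e-05) = 9.903×10^-4 Ω
R = R₁ + R₂ = 0.003069 Ω
V = IR = 3.16 × 0.003069 = 0.00970 V

0.00970 V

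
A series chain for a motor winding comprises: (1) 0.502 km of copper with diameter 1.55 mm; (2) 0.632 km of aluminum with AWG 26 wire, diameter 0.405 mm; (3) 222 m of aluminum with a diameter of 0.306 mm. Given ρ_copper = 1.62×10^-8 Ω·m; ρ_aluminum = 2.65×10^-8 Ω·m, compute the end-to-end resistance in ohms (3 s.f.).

Seg 1: A = π(d/2)² = π(7.7500e-04 m)² = 1.887e-06 m²
R_1 = (1.62×10^-8)(502)/(1.887e-06) = 4.31 Ω
Seg 2: A = π(0.405/2 mm)² = π(2.0250e-04 m)² = 1.288e-07 m²
R_2 = (2.65×10^-8)(632)/(1.288e-07) = 130 Ω
Seg 3: A = π(d/2)² = π(1.5300e-04 m)² = 7.354e-08 m²
R_3 = (2.65×10^-8)(222)/(7.354e-08) = 80 Ω
R_total = R_1 + R_2 + R_3 = 214 Ω

214 Ω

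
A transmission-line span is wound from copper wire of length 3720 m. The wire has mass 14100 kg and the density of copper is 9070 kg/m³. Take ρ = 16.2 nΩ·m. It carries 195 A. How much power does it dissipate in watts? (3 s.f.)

ρ = 16.2 nΩ·m = 1.62×10^-8 Ω·m
A = m/(density·L) = 14100/(9070×3720) = 4.1790e-04 m²
R = ρL/A = (1.62×10^-8)(3720)/(4.1790e-04) = 0.1442 Ω
P = I²R = (195)² × 0.1442 = 5480 W

5480 W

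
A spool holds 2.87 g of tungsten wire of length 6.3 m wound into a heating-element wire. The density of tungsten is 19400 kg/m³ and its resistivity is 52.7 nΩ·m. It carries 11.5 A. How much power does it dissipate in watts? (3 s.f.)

ρ = 52.7 nΩ·m = 5.27×10^-8 Ω·m
A = m/(density·L) = 0.00287/(19400×6.3) = 2.3482e-08 m²
R = ρL/A = (5.27×10^-8)(6.3)/(2.3482e-08) = 14.14 Ω
P = I²R = (11.5)² × 14.14 = 1870 W

1870 W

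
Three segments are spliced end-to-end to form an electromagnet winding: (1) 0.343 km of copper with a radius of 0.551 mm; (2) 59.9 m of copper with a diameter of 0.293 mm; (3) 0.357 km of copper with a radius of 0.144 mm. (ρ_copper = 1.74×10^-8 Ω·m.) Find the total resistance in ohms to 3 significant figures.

117 Ω

Seg 1: A = πr² = π(5.5100e-04 m)² = 9.538e-07 m²
R_1 = (1.74×10^-8)(343)/(9.538e-07) = 6.257 Ω
Seg 2: A = π(d/2)² = π(1.4650e-04 m)² = 6.743e-08 m²
R_2 = (1.74×10^-8)(59.9)/(6.743e-08) = 15.46 Ω
Seg 3: A = πr² = π(1.4400e-04 m)² = 6.514e-08 m²
R_3 = (1.74×10^-8)(357)/(6.514e-08) = 95.35 Ω
R_total = R_1 + R_2 + R_3 = 117 Ω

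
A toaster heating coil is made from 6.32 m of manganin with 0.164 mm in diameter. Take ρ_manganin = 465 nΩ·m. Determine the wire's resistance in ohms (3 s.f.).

ρ = 465 nΩ·m = 4.65×10^-7 Ω·m
A = π(d/2)² = π(8.2000e-05 m)² = 2.112e-08 m²
R = ρL/A = (4.65×10^-7)(6.32 m)/(2.112e-08 m²) = 139 Ω

139 Ω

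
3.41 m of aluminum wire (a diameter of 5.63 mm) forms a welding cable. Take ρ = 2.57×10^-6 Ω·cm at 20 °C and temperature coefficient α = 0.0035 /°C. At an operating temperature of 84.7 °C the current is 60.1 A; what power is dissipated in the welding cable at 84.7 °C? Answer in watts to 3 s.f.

15.6 W

ρ = 2.57×10^-6 Ω·cm = 2.57×10^-8 Ω·m
A = π(d/2)² = π(2.8150e-03 m)² = 2.489e-05 m²
R₍20₎ = ρL/A = (2.57×10^-8)(3.41)/(2.489e-05) = 0.00352 Ω
R₍84.7₎ = R₍20₎(1 + αΔT) = 0.00352 × (1 + 0.0035×64.7) = 0.004317 Ω
P = I²R = (60.1)² × 0.004317 = 15.6 W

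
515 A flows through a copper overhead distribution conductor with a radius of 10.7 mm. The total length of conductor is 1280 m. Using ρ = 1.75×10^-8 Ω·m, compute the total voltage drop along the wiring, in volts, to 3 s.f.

32.1 V

A = πr² = π(1.0700e-02 m)² = 3.597e-04 m²
R = ρL/A = (1.75×10^-8)(1280)/(3.597e-04) = 0.06228 Ω
V = IR = 515 × 0.06228 = 32.1 V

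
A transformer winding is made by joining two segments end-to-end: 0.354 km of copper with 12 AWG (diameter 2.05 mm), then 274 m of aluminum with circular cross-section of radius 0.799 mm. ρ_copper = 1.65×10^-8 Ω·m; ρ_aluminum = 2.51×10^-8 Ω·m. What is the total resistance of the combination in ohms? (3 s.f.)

Segment 1: A = π(2.05/2 mm)² = π(1.0250e-03 m)² = 3.301e-06 m²
R₁ = ρL/A = (1.65×10^-8)(354)/(3.301e-06) = 1.77 Ω
Segment 2: A = πr² = π(7.9900e-04 m)² = 2.006e-06 m²
R₂ = (2.51×10^-8)(274)/(2.006e-06) = 3.429 Ω
R = R₁ + R₂ = 5.20 Ω

5.20 Ω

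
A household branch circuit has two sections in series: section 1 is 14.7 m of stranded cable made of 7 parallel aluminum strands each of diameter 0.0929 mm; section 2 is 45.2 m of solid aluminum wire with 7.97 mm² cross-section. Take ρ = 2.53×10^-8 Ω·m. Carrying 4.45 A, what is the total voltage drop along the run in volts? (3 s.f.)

35.5 V

Section 1: A_strand = π(4.6450e-05)² = 6.778e-09 m²; R₁ = ρL/(N·A_s) = (2.53×10^-8)(14.7)/(7×6.778e-09) = 7.838 Ω
Section 2: A = 7.97 mm² = 7.970e-06 m²
R₂ = (2.53×10^-8)(45.2)/(7.970e-06) = 0.1435 Ω
R = R₁ + R₂ = 7.982 Ω
V = IR = 4.45 × 7.982 = 35.5 V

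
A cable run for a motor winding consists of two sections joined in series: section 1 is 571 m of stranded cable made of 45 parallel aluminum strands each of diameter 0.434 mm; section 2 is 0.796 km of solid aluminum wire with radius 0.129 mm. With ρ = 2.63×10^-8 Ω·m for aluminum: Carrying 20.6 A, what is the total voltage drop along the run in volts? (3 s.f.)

Section 1: A_strand = π(2.1700e-04)² = 1.479e-07 m²; R₁ = ρL/(N·A_s) = (2.63×10^-8)(571)/(45×1.479e-07) = 2.256 Ω
Section 2: A = πr² = π(1.2900e-04 m)² = 5.228e-08 m²
R₂ = (2.63×10^-8)(796)/(5.228e-08) = 400.4 Ω
R = R₁ + R₂ = 402.7 Ω
V = IR = 20.6 × 402.7 = 8300 V

8300 V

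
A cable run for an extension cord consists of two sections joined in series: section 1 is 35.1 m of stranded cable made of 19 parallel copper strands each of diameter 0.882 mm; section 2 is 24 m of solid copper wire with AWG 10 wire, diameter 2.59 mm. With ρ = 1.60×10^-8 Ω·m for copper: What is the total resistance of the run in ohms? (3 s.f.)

Section 1: A_strand = π(4.4100e-04)² = 6.110e-07 m²; R₁ = ρL/(N·A_s) = (1.60×10^-8)(35.1)/(19×6.110e-07) = 0.04838 Ω
Section 2: A = π(2.59/2 mm)² = π(1.2950e-03 m)² = 5.269e-06 m²
R₂ = (1.60×10^-8)(24)/(5.269e-06) = 0.07289 Ω
R = R₁ + R₂ = 0.121 Ω

0.121 Ω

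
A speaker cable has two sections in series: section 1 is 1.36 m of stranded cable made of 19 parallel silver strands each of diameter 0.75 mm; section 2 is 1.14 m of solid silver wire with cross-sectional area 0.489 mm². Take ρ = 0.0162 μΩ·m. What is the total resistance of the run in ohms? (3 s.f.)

0.0404 Ω

ρ = 0.0162 μΩ·m = 1.62×10^-8 Ω·m
Section 1: A_strand = π(3.7500e-04)² = 4.418e-07 m²; R₁ = ρL/(N·A_s) = (1.62×10^-8)(1.36)/(19×4.418e-07) = 0.002625 Ω
Section 2: A = 0.489 mm² = 4.890e-07 m²
R₂ = (1.62×10^-8)(1.14)/(4.890e-07) = 0.03777 Ω
R = R₁ + R₂ = 0.0404 Ω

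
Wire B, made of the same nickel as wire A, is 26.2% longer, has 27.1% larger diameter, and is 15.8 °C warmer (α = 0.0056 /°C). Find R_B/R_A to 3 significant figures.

0.850

R ∝ ρL/d² with ρ ∝ (1+αΔT), so R_B/R_A = (1 + 26.2/100) × (1 + 27.1/100)⁻² × (1 + 0.0056×15.8)
= 1.262 × 0.619 × 1.089 = 0.850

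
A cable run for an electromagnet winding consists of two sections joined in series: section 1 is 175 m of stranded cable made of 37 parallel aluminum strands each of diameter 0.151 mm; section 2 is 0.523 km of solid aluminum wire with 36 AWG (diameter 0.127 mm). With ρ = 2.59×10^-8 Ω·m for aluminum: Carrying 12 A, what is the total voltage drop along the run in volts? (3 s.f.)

Section 1: A_strand = π(7.5500e-05)² = 1.791e-08 m²; R₁ = ρL/(N·A_s) = (2.59×10^-8)(175)/(37×1.791e-08) = 6.841 Ω
Section 2: A = π(0.127/2 mm)² = π(6.3500e-05 m)² = 1.267e-08 m²
R₂ = (2.59×10^-8)(523)/(1.267e-08) = 1069 Ω
R = R₁ + R₂ = 1076 Ω
V = IR = 12 × 1076 = 12900 V

12900 V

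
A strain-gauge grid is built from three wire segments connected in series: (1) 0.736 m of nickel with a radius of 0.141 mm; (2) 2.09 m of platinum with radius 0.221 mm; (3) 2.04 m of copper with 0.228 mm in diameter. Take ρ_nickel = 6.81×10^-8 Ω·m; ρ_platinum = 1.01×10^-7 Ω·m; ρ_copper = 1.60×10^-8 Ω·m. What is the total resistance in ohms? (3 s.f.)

Seg 1: A = πr² = π(1.4100e-04 m)² = 6.246e-08 m²
R_1 = (6.81×10^-8)(0.736)/(6.246e-08) = 0.8025 Ω
Seg 2: A = πr² = π(2.2100e-04 m)² = 1.534e-07 m²
R_2 = (1.01×10^-7)(2.09)/(1.534e-07) = 1.376 Ω
Seg 3: A = π(d/2)² = π(1.1400e-04 m)² = 4.083e-08 m²
R_3 = (1.60×10^-8)(2.04)/(4.083e-08) = 0.7994 Ω
R_total = R_1 + R_2 + R_3 = 2.98 Ω

2.98 Ω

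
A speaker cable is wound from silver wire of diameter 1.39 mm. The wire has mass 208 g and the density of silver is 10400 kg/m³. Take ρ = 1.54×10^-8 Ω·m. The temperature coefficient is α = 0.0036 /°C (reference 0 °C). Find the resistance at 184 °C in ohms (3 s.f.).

0.222 Ω

A = π(d/2)² = π(6.9500e-04 m)² = 1.5175e-06 m²
L = m/(density·A) = 0.208/(10400×1.5175e-06) = 13.18 m
R = ρL/A = (1.54×10^-8)(13.18)/(1.5175e-06) = 0.1338 Ω
R(184 °C) = 0.1338 × (1 + 0.0036×184) = 0.222 Ω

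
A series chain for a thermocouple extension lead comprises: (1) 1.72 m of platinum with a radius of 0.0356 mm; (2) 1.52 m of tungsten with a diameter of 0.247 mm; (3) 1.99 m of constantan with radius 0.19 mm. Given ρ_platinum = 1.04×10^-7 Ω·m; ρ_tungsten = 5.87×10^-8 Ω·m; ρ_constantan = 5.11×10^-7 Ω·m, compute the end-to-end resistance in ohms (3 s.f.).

55.8 Ω

Seg 1: A = πr² = π(3.5600e-05 m)² = 3.982e-09 m²
R_1 = (1.04×10^-7)(1.72)/(3.982e-09) = 44.93 Ω
Seg 2: A = π(d/2)² = π(1.2350e-04 m)² = 4.792e-08 m²
R_2 = (5.87×10^-8)(1.52)/(4.792e-08) = 1.862 Ω
Seg 3: A = πr² = π(1.9000e-04 m)² = 1.134e-07 m²
R_3 = (5.11×10^-7)(1.99)/(1.134e-07) = 8.966 Ω
R_total = R_1 + R_2 + R_3 = 55.8 Ω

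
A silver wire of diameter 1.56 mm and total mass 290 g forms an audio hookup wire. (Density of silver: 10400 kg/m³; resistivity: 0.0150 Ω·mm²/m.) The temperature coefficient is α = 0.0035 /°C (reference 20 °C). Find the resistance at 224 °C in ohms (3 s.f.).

0.196 Ω

ρ = 0.0150 Ω·mm²/m = 1.50×10^-8 Ω·m
A = π(d/2)² = π(7.8000e-04 m)² = 1.9113e-06 m²
L = m/(density·A) = 0.29/(10400×1.9113e-06) = 14.59 m
R = ρL/A = (1.50×10^-8)(14.59)/(1.9113e-06) = 0.1145 Ω
R(224 °C) = 0.1145 × (1 + 0.0035×204) = 0.196 Ω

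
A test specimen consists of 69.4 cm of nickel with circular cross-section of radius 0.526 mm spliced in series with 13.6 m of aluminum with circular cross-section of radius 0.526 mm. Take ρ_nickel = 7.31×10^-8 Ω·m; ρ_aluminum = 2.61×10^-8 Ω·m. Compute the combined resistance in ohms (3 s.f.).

0.467 Ω

Segment 1: A = πr² = π(5.2600e-04 m)² = 8.692e-07 m²
R₁ = ρL/A = (7.31×10^-8)(0.694)/(8.692e-07) = 0.05837 Ω
R₂ = (2.61×10^-8)(13.6)/(8.692e-07) = 0.4084 Ω
R = R₁ + R₂ = 0.467 Ω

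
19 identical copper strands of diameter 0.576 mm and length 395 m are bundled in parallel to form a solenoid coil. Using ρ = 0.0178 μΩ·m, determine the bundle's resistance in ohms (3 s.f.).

1.42 Ω

ρ = 0.0178 μΩ·m = 1.78×10^-8 Ω·m
A_strand = π(2.8800e-04 m)² = 2.606e-07 m²
R_strand = ρL/A = (1.78×10^-8)(395)/(2.606e-07) = 26.98 Ω
R_total = R_strand/N = 26.98/19 = 1.42 Ω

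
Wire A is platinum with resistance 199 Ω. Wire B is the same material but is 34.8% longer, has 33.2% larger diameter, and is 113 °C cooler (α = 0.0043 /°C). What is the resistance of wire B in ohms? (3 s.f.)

R ∝ ρL/d² with ρ ∝ (1+αΔT), so R_B/R_A = (1 + 34.8/100) × (1 + 33.2/100)⁻² × (1 − 0.0043×113)
= 1.348 × 0.5636 × 0.5141 = 0.3906
R_B = 0.3906 × 199 = 77.7 Ω

77.7 Ω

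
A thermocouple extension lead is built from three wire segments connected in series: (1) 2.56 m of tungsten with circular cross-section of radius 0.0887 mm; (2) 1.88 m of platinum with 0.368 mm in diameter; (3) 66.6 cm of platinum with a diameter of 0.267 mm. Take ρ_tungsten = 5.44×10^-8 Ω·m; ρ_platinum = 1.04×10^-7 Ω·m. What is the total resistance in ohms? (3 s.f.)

8.71 Ω

Seg 1: A = πr² = π(8.8700e-05 m)² = 2.472e-08 m²
R_1 = (5.44×10^-8)(2.56)/(2.472e-08) = 5.634 Ω
Seg 2: A = π(d/2)² = π(1.8400e-04 m)² = 1.064e-07 m²
R_2 = (1.04×10^-7)(1.88)/(1.064e-07) = 1.838 Ω
Seg 3: A = π(d/2)² = π(1.3350e-04 m)² = 5.599e-08 m²
R_3 = (1.04×10^-7)(0.666)/(5.599e-08) = 1.237 Ω
R_total = R_1 + R_2 + R_3 = 8.71 Ω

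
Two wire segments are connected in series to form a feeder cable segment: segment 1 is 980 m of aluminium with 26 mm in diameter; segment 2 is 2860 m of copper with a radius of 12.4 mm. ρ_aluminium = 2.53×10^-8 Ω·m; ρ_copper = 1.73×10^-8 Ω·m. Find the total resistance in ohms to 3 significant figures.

Segment 1: A = π(d/2)² = π(1.3000e-02 m)² = 5.309e-04 m²
R₁ = ρL/A = (2.53×10^-8)(980)/(5.309e-04) = 0.0467 Ω
Segment 2: A = πr² = π(1.2400e-02 m)² = 4.831e-04 m²
R₂ = (1.73×10^-8)(2860)/(4.831e-04) = 0.1024 Ω
R = R₁ + R₂ = 0.149 Ω

0.149 Ω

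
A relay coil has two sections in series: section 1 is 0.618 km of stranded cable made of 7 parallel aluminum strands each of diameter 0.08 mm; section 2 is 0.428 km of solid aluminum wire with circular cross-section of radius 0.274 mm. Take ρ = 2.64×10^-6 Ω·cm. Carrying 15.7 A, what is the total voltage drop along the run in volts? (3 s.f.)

8030 V

ρ = 2.64×10^-6 Ω·cm = 2.64×10^-8 Ω·m
Section 1: A_strand = π(4.0000e-05)² = 5.027e-09 m²; R₁ = ρL/(N·A_s) = (2.64×10^-8)(618)/(7×5.027e-09) = 463.7 Ω
Section 2: A = πr² = π(2.7400e-04 m)² = 2.359e-07 m²
R₂ = (2.64×10^-8)(428)/(2.359e-07) = 47.91 Ω
R = R₁ + R₂ = 511.6 Ω
V = IR = 15.7 × 511.6 = 8030 V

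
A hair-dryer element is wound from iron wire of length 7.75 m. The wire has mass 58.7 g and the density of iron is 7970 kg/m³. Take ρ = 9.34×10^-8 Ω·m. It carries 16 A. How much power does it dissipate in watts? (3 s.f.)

A = m/(density·L) = 0.0587/(7970×7.75) = 9.5034e-07 m²
R = ρL/A = (9.34×10^-8)(7.75)/(9.5034e-07) = 0.7617 Ω
P = I²R = (16)² × 0.7617 = 195 W

195 W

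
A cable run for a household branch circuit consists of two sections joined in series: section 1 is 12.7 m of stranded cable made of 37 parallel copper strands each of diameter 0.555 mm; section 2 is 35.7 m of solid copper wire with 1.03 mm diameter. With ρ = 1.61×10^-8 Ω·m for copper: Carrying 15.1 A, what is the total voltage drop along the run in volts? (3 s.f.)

10.8 V

Section 1: A_strand = π(2.7750e-04)² = 2.419e-07 m²; R₁ = ρL/(N·A_s) = (1.61×10^-8)(12.7)/(37×2.419e-07) = 0.02284 Ω
Section 2: A = π(d/2)² = π(5.1500e-04 m)² = 8.332e-07 m²
R₂ = (1.61×10^-8)(35.7)/(8.332e-07) = 0.6898 Ω
R = R₁ + R₂ = 0.7127 Ω
V = IR = 15.1 × 0.7127 = 10.8 V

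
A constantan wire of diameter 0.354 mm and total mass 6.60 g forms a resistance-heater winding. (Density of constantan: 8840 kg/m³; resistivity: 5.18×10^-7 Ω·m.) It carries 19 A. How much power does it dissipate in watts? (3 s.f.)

A = π(d/2)² = π(1.7700e-04 m)² = 9.8423e-08 m²
L = m/(density·A) = 0.0066/(8840×9.8423e-08) = 7.586 m
R = ρL/A = (5.18×10^-7)(7.586)/(9.8423e-08) = 39.92 Ω
P = I²R = (19)² × 39.92 = 14400 W

14400 W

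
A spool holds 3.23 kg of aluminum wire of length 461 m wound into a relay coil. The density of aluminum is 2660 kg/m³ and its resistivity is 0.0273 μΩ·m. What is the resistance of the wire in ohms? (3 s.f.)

4.78 Ω

ρ = 0.0273 μΩ·m = 2.73×10^-8 Ω·m
A = m/(density·L) = 3.23/(2660×461) = 2.6340e-06 m²
R = ρL/A = (2.73×10^-8)(461)/(2.6340e-06) = 4.78 Ω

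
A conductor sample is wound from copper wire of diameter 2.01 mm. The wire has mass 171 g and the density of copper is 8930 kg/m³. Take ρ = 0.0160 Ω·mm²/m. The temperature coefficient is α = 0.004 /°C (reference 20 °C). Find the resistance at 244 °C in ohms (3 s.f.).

0.0577 Ω

ρ = 0.0160 Ω·mm²/m = 1.60×10^-8 Ω·m
A = π(d/2)² = π(1.0050e-03 m)² = 3.1731e-06 m²
L = m/(density·A) = 0.171/(8930×3.1731e-06) = 6.035 m
R = ρL/A = (1.60×10^-8)(6.035)/(3.1731e-06) = 0.03043 Ω
R(244 °C) = 0.03043 × (1 + 0.004×224) = 0.0577 Ω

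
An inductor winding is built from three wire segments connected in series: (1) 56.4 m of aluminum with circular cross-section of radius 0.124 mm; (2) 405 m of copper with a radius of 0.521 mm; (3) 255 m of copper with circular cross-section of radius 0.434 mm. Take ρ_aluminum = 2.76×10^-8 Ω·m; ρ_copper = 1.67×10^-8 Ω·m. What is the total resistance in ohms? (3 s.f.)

Seg 1: A = πr² = π(1.2400e-04 m)² = 4.831e-08 m²
R_1 = (2.76×10^-8)(56.4)/(4.831e-08) = 32.23 Ω
Seg 2: A = πr² = π(5.2100e-04 m)² = 8.528e-07 m²
R_2 = (1.67×10^-8)(405)/(8.528e-07) = 7.931 Ω
Seg 3: A = πr² = π(4.3400e-04 m)² = 5.917e-07 m²
R_3 = (1.67×10^-8)(255)/(5.917e-07) = 7.197 Ω
R_total = R_1 + R_2 + R_3 = 47.4 Ω

47.4 Ω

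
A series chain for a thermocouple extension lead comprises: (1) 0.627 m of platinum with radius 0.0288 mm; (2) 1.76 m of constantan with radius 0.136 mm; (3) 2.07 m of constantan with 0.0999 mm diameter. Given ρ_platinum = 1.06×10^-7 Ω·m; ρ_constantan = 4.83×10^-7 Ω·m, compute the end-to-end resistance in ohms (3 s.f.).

168 Ω

Seg 1: A = πr² = π(2.8800e-05 m)² = 2.606e-09 m²
R_1 = (1.06×10^-7)(0.627)/(2.606e-09) = 25.51 Ω
Seg 2: A = πr² = π(1.3600e-04 m)² = 5.811e-08 m²
R_2 = (4.83×10^-7)(1.76)/(5.811e-08) = 14.63 Ω
Seg 3: A = π(d/2)² = π(4.9950e-05 m)² = 7.838e-09 m²
R_3 = (4.83×10^-7)(2.07)/(7.838e-09) = 127.6 Ω
R_total = R_1 + R_2 + R_3 = 168 Ω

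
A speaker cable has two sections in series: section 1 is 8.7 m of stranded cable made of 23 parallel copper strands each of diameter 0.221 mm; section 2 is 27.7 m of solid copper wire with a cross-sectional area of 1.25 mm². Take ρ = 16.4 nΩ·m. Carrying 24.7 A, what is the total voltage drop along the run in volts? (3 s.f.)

ρ = 16.4 nΩ·m = 1.64×10^-8 Ω·m
Section 1: A_strand = π(1.1050e-04)² = 3.836e-08 m²; R₁ = ρL/(N·A_s) = (1.64×10^-8)(8.7)/(23×3.836e-08) = 0.1617 Ω
Section 2: A = 1.25 mm² = 1.250e-06 m²
R₂ = (1.64×10^-8)(27.7)/(1.250e-06) = 0.3634 Ω
R = R₁ + R₂ = 0.5251 Ω
V = IR = 24.7 × 0.5251 = 13.0 V

13.0 V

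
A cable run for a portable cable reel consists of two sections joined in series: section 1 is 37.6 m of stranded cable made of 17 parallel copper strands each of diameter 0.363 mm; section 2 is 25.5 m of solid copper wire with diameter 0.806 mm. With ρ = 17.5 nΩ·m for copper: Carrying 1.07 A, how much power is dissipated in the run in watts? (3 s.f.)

1.43 W

ρ = 17.5 nΩ·m = 1.75×10^-8 Ω·m
Section 1: A_strand = π(1.8150e-04)² = 1.035e-07 m²; R₁ = ρL/(N·A_s) = (1.75×10^-8)(37.6)/(17×1.035e-07) = 0.374 Ω
Section 2: A = π(d/2)² = π(4.0300e-04 m)² = 5.102e-07 m²
R₂ = (1.75×10^-8)(25.5)/(5.102e-07) = 0.8746 Ω
R = R₁ + R₂ = 1.249 Ω
P = I²R = (1.07)² × 1.249 = 1.43 W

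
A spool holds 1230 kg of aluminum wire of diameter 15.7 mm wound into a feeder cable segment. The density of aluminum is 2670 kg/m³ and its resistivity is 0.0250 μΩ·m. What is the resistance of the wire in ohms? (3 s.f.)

0.307 Ω

ρ = 0.0250 μΩ·m = 2.50×10^-8 Ω·m
A = π(d/2)² = π(7.8500e-03 m)² = 1.9359e-04 m²
L = m/(density·A) = 1230/(2670×1.9359e-04) = 2380 m
R = ρL/A = (2.50×10^-8)(2380)/(1.9359e-04) = 0.307 Ω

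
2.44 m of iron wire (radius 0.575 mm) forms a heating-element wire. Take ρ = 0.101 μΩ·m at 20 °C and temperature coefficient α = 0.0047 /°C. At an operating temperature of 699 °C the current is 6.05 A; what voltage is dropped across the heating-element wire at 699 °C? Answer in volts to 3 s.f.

6.02 V

ρ = 0.101 μΩ·m = 1.01×10^-7 Ω·m
A = πr² = π(5.7500e-04 m)² = 1.039e-06 m²
R₍20₎ = ρL/A = (1.01×10^-7)(2.44)/(1.039e-06) = 0.2373 Ω
R₍699₎ = R₍20₎(1 + αΔT) = 0.2373 × (1 + 0.0047×679) = 0.9944 Ω
V = IR = 6.05 × 0.9944 = 6.02 V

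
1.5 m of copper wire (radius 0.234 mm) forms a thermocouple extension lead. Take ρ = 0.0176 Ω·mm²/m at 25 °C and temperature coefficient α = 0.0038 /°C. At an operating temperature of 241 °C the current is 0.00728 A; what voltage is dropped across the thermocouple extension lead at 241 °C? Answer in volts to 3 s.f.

ρ = 0.0176 Ω·mm²/m = 1.76×10^-8 Ω·m
A = πr² = π(2.3400e-04 m)² = 1.720e-07 m²
R₍25₎ = ρL/A = (1.76×10^-8)(1.5)/(1.720e-07) = 0.1535 Ω
R₍241₎ = R₍25₎(1 + αΔT) = 0.1535 × (1 + 0.0038×216) = 0.2794 Ω
V = IR = 0.00728 × 0.2794 = 0.00203 V

0.00203 V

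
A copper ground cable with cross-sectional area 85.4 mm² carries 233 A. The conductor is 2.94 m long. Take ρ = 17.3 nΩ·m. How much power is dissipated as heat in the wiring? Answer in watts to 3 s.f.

ρ = 17.3 nΩ·m = 1.73×10^-8 Ω·m
A = 85.4 mm² = 8.540e-05 m²
R = ρL/A = (1.73×10^-8)(2.94)/(8.540e-05) = 5.956×10^-4 Ω
P = I²R = (233)² × 5.956×10^-4 = 32.3 W

32.3 W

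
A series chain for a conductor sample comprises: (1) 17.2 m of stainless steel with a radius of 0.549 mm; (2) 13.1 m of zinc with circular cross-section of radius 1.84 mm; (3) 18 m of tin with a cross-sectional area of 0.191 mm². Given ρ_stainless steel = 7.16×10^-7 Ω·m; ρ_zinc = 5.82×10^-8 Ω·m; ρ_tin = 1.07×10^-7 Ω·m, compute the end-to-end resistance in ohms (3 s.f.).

Seg 1: A = πr² = π(5.4900e-04 m)² = 9.469e-07 m²
R_1 = (7.16×10^-7)(17.2)/(9.469e-07) = 13.01 Ω
Seg 2: A = πr² = π(1.8400e-03 m)² = 1.064e-05 m²
R_2 = (5.82×10^-8)(13.1)/(1.064e-05) = 0.07168 Ω
Seg 3: A = 0.191 mm² = 1.910e-07 m²
R_3 = (1.07×10^-7)(18)/(1.910e-07) = 10.08 Ω
R_total = R_1 + R_2 + R_3 = 23.2 Ω

23.2 Ω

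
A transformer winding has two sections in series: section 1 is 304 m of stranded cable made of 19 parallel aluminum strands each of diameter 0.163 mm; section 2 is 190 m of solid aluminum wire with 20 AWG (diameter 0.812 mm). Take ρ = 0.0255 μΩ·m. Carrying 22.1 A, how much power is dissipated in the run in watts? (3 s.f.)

14100 W

ρ = 0.0255 μΩ·m = 2.55×10^-8 Ω·m
Section 1: A_strand = π(8.1500e-05)² = 2.087e-08 m²; R₁ = ρL/(N·A_s) = (2.55×10^-8)(304)/(19×2.087e-08) = 19.55 Ω
Section 2: A = π(0.812/2 mm)² = π(4.0600e-04 m)² = 5.178e-07 m²
R₂ = (2.55×10^-8)(190)/(5.178e-07) = 9.356 Ω
R = R₁ + R₂ = 28.91 Ω
P = I²R = (22.1)² × 28.91 = 14100 W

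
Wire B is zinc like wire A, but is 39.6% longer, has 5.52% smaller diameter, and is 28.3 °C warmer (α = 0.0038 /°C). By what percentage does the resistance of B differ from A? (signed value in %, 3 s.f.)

73.2%

R ∝ ρL/d² with ρ ∝ (1+αΔT), so R_B/R_A = (1 + 39.6/100) × (1 − 5.52/100)⁻² × (1 + 0.0038×28.3)
= 1.396 × 1.12 × 1.107 = 1.732
(R_B − R_A)/R_A = 1.732 − 1 = 73.2%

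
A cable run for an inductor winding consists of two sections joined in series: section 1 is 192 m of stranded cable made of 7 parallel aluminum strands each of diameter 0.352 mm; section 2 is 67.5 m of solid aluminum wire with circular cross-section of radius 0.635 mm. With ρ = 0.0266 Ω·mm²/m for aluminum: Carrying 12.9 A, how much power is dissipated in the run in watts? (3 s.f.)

ρ = 0.0266 Ω·mm²/m = 2.66×10^-8 Ω·m
Section 1: A_strand = π(1.7600e-04)² = 9.731e-08 m²; R₁ = ρL/(N·A_s) = (2.66×10^-8)(192)/(7×9.731e-08) = 7.497 Ω
Section 2: A = πr² = π(6.3500e-04 m)² = 1.267e-06 m²
R₂ = (2.66×10^-8)(67.5)/(1.267e-06) = 1.417 Ω
R = R₁ + R₂ = 8.915 Ω
P = I²R = (12.9)² × 8.915 = 1480 W

1480 W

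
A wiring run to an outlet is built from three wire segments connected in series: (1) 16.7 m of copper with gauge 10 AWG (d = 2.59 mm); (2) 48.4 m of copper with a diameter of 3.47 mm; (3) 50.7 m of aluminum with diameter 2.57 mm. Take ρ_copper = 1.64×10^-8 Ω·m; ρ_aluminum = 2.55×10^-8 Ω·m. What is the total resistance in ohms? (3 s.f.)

Seg 1: A = π(2.59/2 mm)² = π(1.2950e-03 m)² = 5.269e-06 m²
R_1 = (1.64×10^-8)(16.7)/(5.269e-06) = 0.05198 Ω
Seg 2: A = π(d/2)² = π(1.7350e-03 m)² = 9.457e-06 m²
R_2 = (1.64×10^-8)(48.4)/(9.457e-06) = 0.08393 Ω
Seg 3: A = π(d/2)² = π(1.2850e-03 m)² = 5.187e-06 m²
R_3 = (2.55×10^-8)(50.7)/(5.187e-06) = 0.2492 Ω
R_total = R_1 + R_2 + R_3 = 0.385 Ω

0.385 Ω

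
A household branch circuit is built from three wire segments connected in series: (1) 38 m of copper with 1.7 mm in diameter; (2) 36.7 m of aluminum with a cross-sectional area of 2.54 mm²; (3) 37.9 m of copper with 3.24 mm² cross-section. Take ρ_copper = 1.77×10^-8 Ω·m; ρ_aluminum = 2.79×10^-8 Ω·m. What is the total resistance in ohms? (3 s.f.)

Seg 1: A = π(d/2)² = π(8.5000e-04 m)² = 2.270e-06 m²
R_1 = (1.77×10^-8)(38)/(2.270e-06) = 0.2963 Ω
Seg 2: A = 2.54 mm² = 2.540e-06 m²
R_2 = (2.79×10^-8)(36.7)/(2.540e-06) = 0.4031 Ω
Seg 3: A = 3.24 mm² = 3.240e-06 m²
R_3 = (1.77×10^-8)(37.9)/(3.240e-06) = 0.207 Ω
R_total = R_1 + R_2 + R_3 = 0.906 Ω

0.906 Ω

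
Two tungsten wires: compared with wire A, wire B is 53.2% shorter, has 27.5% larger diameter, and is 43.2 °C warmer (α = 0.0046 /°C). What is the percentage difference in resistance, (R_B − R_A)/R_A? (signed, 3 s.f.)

-65.5%

R ∝ ρL/d² with ρ ∝ (1+αΔT), so R_B/R_A = (1 − 53.2/100) × (1 + 27.5/100)⁻² × (1 + 0.0046×43.2)
= 0.468 × 0.6151 × 1.199 = 0.3451
(R_B − R_A)/R_A = 0.3451 − 1 = -65.5%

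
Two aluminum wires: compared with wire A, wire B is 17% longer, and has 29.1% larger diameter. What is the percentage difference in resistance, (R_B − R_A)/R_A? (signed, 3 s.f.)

-29.8%

R ∝ L/d², so R_B/R_A = (1 + 17/100) × (1 + 29.1/100)⁻²
= 1.17 × 0.6 = 0.702
(R_B − R_A)/R_A = 0.702 − 1 = -29.8%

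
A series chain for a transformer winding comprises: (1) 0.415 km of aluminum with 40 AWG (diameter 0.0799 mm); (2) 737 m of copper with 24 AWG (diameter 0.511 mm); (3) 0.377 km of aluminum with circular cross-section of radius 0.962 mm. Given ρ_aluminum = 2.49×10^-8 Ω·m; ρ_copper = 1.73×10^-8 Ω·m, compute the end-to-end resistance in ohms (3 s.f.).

Seg 1: A = π(0.0799/2 mm)² = π(3.9950e-05 m)² = 5.014e-09 m²
R_1 = (2.49×10^-8)(415)/(5.014e-09) = 2061 Ω
Seg 2: A = π(0.511/2 mm)² = π(2.5550e-04 m)² = 2.051e-07 m²
R_2 = (1.73×10^-8)(737)/(2.051e-07) = 62.17 Ω
Seg 3: A = πr² = π(9.6200e-04 m)² = 2.907e-06 m²
R_3 = (2.49×10^-8)(377)/(2.907e-06) = 3.229 Ω
R_total = R_1 + R_2 + R_3 = 2130 Ω

2130 Ω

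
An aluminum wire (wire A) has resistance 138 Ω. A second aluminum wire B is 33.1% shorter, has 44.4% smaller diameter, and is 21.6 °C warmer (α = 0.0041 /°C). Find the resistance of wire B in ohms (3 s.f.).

R ∝ ρL/d² with ρ ∝ (1+αΔT), so R_B/R_A = (1 − 33.1/100) × (1 − 44.4/100)⁻² × (1 + 0.0041×21.6)
= 0.669 × 3.235 × 1.089 = 2.356
R_B = 2.356 × 138 = 325 Ω

325 Ω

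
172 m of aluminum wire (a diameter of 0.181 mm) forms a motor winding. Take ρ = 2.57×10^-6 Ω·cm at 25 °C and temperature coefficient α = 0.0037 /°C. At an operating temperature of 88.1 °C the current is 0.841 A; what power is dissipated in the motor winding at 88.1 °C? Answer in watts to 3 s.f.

150 W

ρ = 2.57×10^-6 Ω·cm = 2.57×10^-8 Ω·m
A = π(d/2)² = π(9.0500e-05 m)² = 2.573e-08 m²
R₍25₎ = ρL/A = (2.57×10^-8)(172)/(2.573e-08) = 171.8 Ω
R₍88.1₎ = R₍25₎(1 + αΔT) = 171.8 × (1 + 0.0037×63.1) = 211.9 Ω
P = I²R = (0.841)² × 211.9 = 150 W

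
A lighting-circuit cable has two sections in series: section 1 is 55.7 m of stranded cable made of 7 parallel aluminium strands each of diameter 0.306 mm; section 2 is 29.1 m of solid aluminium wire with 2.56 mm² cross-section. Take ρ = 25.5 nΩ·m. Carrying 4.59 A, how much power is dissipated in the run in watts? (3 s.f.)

ρ = 25.5 nΩ·m = 2.55×10^-8 Ω·m
Section 1: A_strand = π(1.5300e-04)² = 7.354e-08 m²; R₁ = ρL/(N·A_s) = (2.55×10^-8)(55.7)/(7×7.354e-08) = 2.759 Ω
Section 2: A = 2.56 mm² = 2.560e-06 m²
R₂ = (2.55×10^-8)(29.1)/(2.560e-06) = 0.2899 Ω
R = R₁ + R₂ = 3.049 Ω
P = I²R = (4.59)² × 3.049 = 64.2 W

64.2 W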